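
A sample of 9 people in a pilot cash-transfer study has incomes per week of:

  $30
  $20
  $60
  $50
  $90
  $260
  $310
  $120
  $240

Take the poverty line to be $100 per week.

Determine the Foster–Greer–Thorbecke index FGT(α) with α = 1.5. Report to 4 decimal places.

Poor units: $20, $30, $50, $60, $90 (q = 5 of N = 9).
Gap ratios (z−y)/z: (100−20)/100 = 0.8000; (100−30)/100 = 0.7000; (100−50)/100 = 0.5000; (100−60)/100 = 0.4000; (100−90)/100 = 0.1000.
Raised to α = 1.5: 0.71554; 0.58566; 0.35355; 0.25298; 0.03162.
Sum = 1.939362; FGT(1.5) = 1.939362 / 9 = 0.2155.

0.2155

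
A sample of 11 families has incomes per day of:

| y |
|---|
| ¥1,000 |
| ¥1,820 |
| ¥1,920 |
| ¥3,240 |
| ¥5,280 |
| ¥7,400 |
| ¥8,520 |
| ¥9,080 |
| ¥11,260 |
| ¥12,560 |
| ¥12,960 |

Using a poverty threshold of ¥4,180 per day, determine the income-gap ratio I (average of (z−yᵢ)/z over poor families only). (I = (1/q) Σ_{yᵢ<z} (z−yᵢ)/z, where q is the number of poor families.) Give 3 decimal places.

Below the line: ¥1,000, ¥1,820, ¥1,920, ¥3,240 (q = 4 of N = 11).
Relative gaps: 0.7608, 0.5646, 0.5407, 0.2249; sum = 2.090909.
I averages over the q = 4 poor units only: 2.090909 / 4 = 0.523.

0.523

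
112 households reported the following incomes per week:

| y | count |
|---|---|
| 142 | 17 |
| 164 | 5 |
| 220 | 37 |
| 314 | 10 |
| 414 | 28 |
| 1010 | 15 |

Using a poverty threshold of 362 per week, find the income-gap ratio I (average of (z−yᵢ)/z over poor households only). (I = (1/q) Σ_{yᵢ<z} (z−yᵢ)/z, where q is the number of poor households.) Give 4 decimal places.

Below z: 17×142, 5×164, 37×220, 10×314 (q = 69 of N = 112).
Relative gaps: 0.6077 (×17), 0.5470 (×5), 0.3923 (×37), 0.1326 (×10); sum = 28.906077.
I averages over the q = 69 poor units only: 28.906077 / 69 = 0.4189.

0.4189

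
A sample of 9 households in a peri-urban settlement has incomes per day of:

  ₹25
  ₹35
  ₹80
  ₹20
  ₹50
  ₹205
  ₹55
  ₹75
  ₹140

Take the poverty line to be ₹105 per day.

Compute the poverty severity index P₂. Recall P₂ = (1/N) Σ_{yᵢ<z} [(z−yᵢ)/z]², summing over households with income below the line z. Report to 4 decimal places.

0.2577

Incomes under z: ₹20, ₹25, ₹35, ₹50, ₹55, ₹75, ₹80 (q = 7 of N = 9).
Gap ratios (z−y)/z: (105−20)/105 = 0.8095; (105−25)/105 = 0.7619; (105−35)/105 = 0.6667; (105−50)/105 = 0.5238; (105−55)/105 = 0.4762; (105−75)/105 = 0.2857; (105−80)/105 = 0.2381.
Squared: 0.6553; 0.5805; 0.4444; 0.2744; 0.2268; 0.0816; 0.0567.
Sum = 2.319728; P₂ = 2.319728 / 9 = 0.2577.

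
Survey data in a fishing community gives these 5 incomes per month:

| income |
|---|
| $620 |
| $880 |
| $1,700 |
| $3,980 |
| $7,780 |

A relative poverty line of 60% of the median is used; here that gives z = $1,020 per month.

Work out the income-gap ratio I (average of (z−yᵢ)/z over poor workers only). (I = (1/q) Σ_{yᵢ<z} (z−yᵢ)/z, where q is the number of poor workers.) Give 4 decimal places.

Incomes under z: $620, $880 (q = 2 of N = 5).
Relative gaps: 0.3922, 0.1373; sum = 0.529412.
I averages over the q = 2 poor units only: 0.529412 / 2 = 0.2647.

0.2647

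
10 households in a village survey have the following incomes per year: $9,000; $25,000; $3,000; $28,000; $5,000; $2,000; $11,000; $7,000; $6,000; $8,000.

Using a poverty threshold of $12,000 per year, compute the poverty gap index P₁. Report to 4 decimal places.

Below z: $2,000, $3,000, $5,000, $6,000, $7,000, $8,000, $9,000, $11,000 (q = 8 of N = 10).
Relative gaps: (12000−2000)/12000 = 0.8333; (12000−3000)/12000 = 0.7500; (12000−5000)/12000 = 0.5833; (12000−6000)/12000 = 0.5000; (12000−7000)/12000 = 0.4167; (12000−8000)/12000 = 0.3333; (12000−9000)/12000 = 0.2500; (12000−11000)/12000 = 0.0833.
Σ = 3.750000. Dividing by the full population N = 10 gives P₁ = 0.3750.

0.3750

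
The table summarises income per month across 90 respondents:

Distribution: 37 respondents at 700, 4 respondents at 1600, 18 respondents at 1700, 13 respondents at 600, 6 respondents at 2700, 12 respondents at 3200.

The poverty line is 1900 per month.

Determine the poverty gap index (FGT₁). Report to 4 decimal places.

Below z: 13×600, 37×700, 4×1600, 18×1700 (q = 72 of N = 90).
Relative gaps: (1900−600)/1900 = 0.6842 (×13); (1900−700)/1900 = 0.6316 (×37); (1900−1600)/1900 = 0.1579 (×4); (1900−1700)/1900 = 0.1053 (×18).
Sum of shortfalls = 34.789474; P₁ averages over all N: 34.789474 / 90 = 0.3865.

0.3865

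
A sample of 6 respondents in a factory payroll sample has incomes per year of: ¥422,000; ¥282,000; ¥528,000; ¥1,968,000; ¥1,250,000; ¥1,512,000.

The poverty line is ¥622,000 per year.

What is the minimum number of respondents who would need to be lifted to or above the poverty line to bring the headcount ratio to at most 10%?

3 of the 6 respondents are poor, so H = 3/6 = 0.500.
A headcount ratio of at most 10% allows at most ⌊0.10 × 6⌋ = 0 poor respondents.
So at least 3 − 0 = 3 must be lifted.

3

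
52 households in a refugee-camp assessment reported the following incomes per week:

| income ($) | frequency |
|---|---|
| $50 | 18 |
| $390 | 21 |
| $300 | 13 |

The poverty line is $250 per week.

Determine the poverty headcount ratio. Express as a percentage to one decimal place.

34.6%

18 of the 52 households have income below $250.
H = 18/52 = 34.6%.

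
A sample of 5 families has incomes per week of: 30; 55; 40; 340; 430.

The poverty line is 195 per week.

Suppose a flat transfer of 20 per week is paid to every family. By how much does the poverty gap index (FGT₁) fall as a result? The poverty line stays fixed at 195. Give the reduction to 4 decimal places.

Before: below the line — 30, 40, 55; poverty gap index (FGT₁) = 0.471795.
After the 20 transfer: below the line — 50, 60, 75; poverty gap index (FGT₁) = 0.410256.
Reduction = 0.471795 − 0.410256 = 0.0615.

0.0615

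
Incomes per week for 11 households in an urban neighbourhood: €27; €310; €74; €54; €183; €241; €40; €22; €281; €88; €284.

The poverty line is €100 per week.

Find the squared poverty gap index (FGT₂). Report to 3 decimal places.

Poor units: €22, €27, €40, €54, €74, €88 (q = 6 of N = 11).
Gap ratios (z−y)/z: (100−22)/100 = 0.7800; (100−27)/100 = 0.7300; (100−40)/100 = 0.6000; (100−54)/100 = 0.4600; (100−74)/100 = 0.2600; (100−88)/100 = 0.1200.
Squared: 0.6084; 0.5329; 0.3600; 0.2116; 0.0676; 0.0144.
Sum = 1.794900; P₂ = 1.794900 / 11 = 0.163.

0.163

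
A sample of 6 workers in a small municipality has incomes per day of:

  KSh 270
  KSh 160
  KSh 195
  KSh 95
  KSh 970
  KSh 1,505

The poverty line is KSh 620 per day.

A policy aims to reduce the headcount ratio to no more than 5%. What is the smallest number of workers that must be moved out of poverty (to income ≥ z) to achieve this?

Currently q = 4 of N = 6 are below the line (H = 0.667).
A headcount ratio of at most 5% allows at most ⌊0.05 × 6⌋ = 0 poor workers.
So at least 4 − 0 = 4 must be lifted.

4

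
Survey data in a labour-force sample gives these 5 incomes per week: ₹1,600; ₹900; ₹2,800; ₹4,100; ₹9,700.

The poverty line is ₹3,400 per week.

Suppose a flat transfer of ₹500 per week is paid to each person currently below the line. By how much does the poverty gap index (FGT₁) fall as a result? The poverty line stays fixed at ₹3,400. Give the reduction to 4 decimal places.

Before: below the line — ₹900, ₹1,600, ₹2,800; poverty gap index (FGT₁) = 0.288235.
After the ₹500 transfer: below the line — ₹1,400, ₹2,100, ₹3,300; poverty gap index (FGT₁) = 0.200000.
Reduction = 0.288235 − 0.200000 = 0.0882.

0.0882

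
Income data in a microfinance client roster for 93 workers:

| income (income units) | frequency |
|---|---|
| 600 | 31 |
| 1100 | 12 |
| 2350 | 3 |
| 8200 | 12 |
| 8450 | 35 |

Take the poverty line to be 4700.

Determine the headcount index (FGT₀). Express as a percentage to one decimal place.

49.5%

46 of the 93 workers have income below 4700.
H = 46/93 = 49.5%.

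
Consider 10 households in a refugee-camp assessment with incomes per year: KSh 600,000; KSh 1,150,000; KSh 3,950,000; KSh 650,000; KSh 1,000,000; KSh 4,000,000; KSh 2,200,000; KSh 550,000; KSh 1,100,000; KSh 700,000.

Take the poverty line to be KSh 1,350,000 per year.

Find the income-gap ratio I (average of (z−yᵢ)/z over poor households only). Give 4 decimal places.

0.3915

Below the line: KSh 550,000, KSh 600,000, KSh 650,000, KSh 700,000, KSh 1,000,000, KSh 1,100,000, KSh 1,150,000 (q = 7 of N = 10).
Shortfall ratios (z−y)/z: 0.5926, 0.5556, 0.5185, 0.4815, 0.2593, 0.1852, 0.1481; sum = 2.740741.
I averages over the q = 7 poor units only: 2.740741 / 7 = 0.3915.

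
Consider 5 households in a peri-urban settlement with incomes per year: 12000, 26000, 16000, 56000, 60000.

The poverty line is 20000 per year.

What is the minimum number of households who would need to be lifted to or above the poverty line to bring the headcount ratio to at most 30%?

1

2 of the 5 households are poor, so H = 2/5 = 0.400.
A headcount ratio of at most 30% allows at most ⌊0.30 × 5⌋ = 1 poor households.
So at least 2 − 1 = 1 must be lifted.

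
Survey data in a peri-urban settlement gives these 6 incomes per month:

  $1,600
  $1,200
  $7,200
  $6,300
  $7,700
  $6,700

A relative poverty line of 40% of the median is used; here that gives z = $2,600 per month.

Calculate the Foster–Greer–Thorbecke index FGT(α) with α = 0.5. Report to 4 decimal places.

Incomes under z: $1,200, $1,600 (q = 2 of N = 6).
Normalized shortfalls: (2600−1200)/2600 = 0.5385; (2600−1600)/2600 = 0.3846.
Raised to α = 0.5: 0.73380; 0.62017.
Sum = 1.353973; FGT(0.5) = 1.353973 / 6 = 0.2257.

0.2257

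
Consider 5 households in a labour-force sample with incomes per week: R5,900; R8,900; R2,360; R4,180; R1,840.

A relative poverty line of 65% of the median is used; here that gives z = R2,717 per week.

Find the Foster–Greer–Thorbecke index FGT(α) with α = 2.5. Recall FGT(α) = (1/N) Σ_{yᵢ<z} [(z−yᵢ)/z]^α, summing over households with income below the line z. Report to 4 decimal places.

0.0131

Incomes under z: R1,840, R2,360 (q = 2 of N = 5).
Normalized shortfalls: (2717−1840)/2717 = 0.3228; (2717−2360)/2717 = 0.1314.
Raised to α = 2.5: 0.05919; 0.00626.
Sum = 0.065452; FGT(2.5) = 0.065452 / 5 = 0.0131.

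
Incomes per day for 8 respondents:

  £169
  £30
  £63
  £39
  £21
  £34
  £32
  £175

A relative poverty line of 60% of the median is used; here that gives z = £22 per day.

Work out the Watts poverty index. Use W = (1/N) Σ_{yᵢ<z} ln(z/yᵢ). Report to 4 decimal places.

0.0058

Below the line: £21 (q = 1 of N = 8).
Log shortfalls: ln(22/21) = 0.0465.
W = 0.046520 / 8 = 0.0058.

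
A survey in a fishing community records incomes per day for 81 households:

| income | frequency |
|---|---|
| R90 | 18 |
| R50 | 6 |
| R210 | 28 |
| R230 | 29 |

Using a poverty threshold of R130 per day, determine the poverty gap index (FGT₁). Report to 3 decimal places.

Poor units: 6×R50, 18×R90 (q = 24 of N = 81).
Gap ratios (z−y)/z: (130−50)/130 = 0.6154 (×6); (130−90)/130 = 0.3077 (×18).
Sum of shortfalls = 9.230769; P₁ averages over all N: 9.230769 / 81 = 0.114.

0.114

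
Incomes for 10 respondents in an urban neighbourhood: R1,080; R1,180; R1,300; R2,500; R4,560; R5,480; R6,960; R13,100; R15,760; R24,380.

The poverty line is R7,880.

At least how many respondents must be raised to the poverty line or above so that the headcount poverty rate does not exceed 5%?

7 of the 10 respondents are poor, so H = 7/10 = 0.700.
A headcount ratio of at most 5% allows at most ⌊0.05 × 10⌋ = 0 poor respondents.
So at least 7 − 0 = 7 must be lifted.

7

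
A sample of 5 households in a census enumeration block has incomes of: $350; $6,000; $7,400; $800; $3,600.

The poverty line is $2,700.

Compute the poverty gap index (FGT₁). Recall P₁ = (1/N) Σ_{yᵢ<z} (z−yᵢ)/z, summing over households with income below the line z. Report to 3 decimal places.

Incomes under z: $350, $800 (q = 2 of N = 5).
Shortfall ratios: (2700−350)/2700 = 0.8704; (2700−800)/2700 = 0.7037.
Σ = 1.574074. Dividing by the full population N = 5 gives P₁ = 0.315.

0.315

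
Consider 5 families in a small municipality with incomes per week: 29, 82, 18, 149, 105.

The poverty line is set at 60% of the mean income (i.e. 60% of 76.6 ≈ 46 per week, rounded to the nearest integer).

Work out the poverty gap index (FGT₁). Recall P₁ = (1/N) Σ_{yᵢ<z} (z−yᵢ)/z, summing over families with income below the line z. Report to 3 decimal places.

Below z: 18, 29 (q = 2 of N = 5).
Relative gaps: (46−18)/46 = 0.6087; (46−29)/46 = 0.3696.
Σ = 0.978261. Dividing by the full population N = 5 gives P₁ = 0.196.

0.196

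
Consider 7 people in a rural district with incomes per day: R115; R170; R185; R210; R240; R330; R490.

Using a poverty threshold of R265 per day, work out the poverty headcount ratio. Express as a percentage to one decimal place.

71.4%

5 of the 7 people have income below R265.
H = 5/7 = 71.4%.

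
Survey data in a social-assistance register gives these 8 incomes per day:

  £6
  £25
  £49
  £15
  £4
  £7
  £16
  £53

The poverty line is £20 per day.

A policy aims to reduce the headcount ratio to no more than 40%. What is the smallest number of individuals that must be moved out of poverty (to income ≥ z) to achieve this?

2

5 of the 8 individuals are poor, so H = 5/8 = 0.625.
A headcount ratio of at most 40% allows at most ⌊0.40 × 8⌋ = 3 poor individuals.
So at least 5 − 3 = 2 must be lifted.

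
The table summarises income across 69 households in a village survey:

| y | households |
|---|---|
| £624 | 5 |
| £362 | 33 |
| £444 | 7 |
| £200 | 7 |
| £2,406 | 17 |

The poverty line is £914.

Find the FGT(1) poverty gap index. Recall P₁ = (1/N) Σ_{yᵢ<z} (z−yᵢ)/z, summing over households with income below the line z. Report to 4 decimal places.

Incomes under z: 7×£200, 33×£362, 7×£444, 5×£624 (q = 52 of N = 69).
Normalized shortfalls: (914−200)/914 = 0.7812 (×7); (914−362)/914 = 0.6039 (×33); (914−444)/914 = 0.5142 (×7); (914−624)/914 = 0.3173 (×5).
Sum of shortfalls = 30.584245; P₁ averages over all N: 30.584245 / 69 = 0.4432.

0.4432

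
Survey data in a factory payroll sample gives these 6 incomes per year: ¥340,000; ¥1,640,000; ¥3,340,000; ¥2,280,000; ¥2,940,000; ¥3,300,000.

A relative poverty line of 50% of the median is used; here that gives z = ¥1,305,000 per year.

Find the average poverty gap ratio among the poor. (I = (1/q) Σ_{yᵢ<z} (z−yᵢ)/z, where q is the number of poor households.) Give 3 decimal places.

Incomes under z: ¥340,000 (q = 1 of N = 6).
Shortfall ratios (z−y)/z: 0.7395; sum = 0.739464.
I averages over the q = 1 poor units only: 0.739464 / 1 = 0.739.

0.739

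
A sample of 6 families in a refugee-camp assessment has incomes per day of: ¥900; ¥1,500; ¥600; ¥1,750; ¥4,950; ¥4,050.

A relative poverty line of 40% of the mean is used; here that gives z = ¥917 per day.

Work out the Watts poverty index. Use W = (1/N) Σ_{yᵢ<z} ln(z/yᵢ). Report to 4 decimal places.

Below z: ¥600, ¥900 (q = 2 of N = 6).
Log gaps: ln(917/600) = 0.4242; ln(917/900) = 0.0187.
W = 0.442891 / 6 = 0.0738.

0.0738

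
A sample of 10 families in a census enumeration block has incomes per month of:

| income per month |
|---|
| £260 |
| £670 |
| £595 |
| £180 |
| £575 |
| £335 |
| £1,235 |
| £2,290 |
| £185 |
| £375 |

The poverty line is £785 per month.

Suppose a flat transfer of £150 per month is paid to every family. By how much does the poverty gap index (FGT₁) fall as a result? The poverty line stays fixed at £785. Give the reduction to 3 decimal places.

0.148

Before: below the line — £180, £185, £260, £335, £375, £575, £595, £670; poverty gap index (FGT₁) = 0.39554.
After the £150 transfer: below the line — £330, £335, £410, £485, £525, £725, £745; poverty gap index (FGT₁) = 0.24713.
Reduction = 0.39554 − 0.24713 = 0.148.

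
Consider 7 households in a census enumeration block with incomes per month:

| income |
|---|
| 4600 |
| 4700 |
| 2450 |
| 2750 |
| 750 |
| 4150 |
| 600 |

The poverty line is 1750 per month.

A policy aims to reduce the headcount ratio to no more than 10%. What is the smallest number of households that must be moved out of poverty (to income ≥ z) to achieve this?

2

Currently q = 2 of N = 7 are below the line (H = 0.286).
A headcount ratio of at most 10% allows at most ⌊0.10 × 7⌋ = 0 poor households.
So at least 2 − 0 = 2 must be lifted.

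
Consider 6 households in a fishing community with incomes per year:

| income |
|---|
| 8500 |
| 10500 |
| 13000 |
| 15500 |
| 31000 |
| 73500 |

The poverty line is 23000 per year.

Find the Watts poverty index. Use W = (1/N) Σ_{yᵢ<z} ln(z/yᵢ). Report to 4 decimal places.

0.4575

Incomes under z: 8500, 10500, 13000, 15500 (q = 4 of N = 6).
Log gaps: ln(23000/8500) = 0.9954; ln(23000/10500) = 0.7841; ln(23000/13000) = 0.5705; ln(23000/15500) = 0.3947.
W = 2.744746 / 6 = 0.4575.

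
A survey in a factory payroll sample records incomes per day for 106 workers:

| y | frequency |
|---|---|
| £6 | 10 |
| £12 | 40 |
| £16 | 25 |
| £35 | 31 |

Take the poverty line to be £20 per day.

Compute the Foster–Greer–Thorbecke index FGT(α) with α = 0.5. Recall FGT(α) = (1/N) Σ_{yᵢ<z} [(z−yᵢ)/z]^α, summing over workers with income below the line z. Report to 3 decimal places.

0.423

Incomes under z: 10×£6, 40×£12, 25×£16 (q = 75 of N = 106).
Shortfall ratios: (20−6)/20 = 0.7000 (×10); (20−12)/20 = 0.4000 (×40); (20−16)/20 = 0.2000 (×25).
Raised to α = 0.5: 0.83666 (×10); 0.63246 (×40); 0.44721 (×25).
Sum = 44.845161; FGT(0.5) = 44.845161 / 106 = 0.423.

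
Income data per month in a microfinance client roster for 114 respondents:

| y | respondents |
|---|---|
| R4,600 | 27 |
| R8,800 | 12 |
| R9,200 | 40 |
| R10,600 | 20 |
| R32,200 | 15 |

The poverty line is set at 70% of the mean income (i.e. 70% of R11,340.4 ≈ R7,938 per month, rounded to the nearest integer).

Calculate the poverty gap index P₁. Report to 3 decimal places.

0.100

Below the line: 27×R4,600 (q = 27 of N = 114).
Relative gaps: (7938−4600)/7938 = 0.4205 (×27).
Sum of shortfalls = 11.353741; P₁ averages over all N: 11.353741 / 114 = 0.100.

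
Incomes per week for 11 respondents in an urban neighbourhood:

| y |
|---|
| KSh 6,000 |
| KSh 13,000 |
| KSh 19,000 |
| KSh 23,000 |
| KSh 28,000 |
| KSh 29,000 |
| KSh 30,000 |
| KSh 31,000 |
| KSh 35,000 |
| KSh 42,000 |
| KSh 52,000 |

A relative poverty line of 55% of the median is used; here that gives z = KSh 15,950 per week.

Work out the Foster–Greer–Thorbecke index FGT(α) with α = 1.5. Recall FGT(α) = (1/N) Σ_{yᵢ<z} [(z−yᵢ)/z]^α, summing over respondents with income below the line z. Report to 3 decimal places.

0.052

Poor units: KSh 6,000, KSh 13,000 (q = 2 of N = 11).
Relative gaps: (15950−6000)/15950 = 0.6238; (15950−13000)/15950 = 0.1850.
Raised to α = 1.5: 0.49271; 0.07954.
Sum = 0.572254; FGT(1.5) = 0.572254 / 11 = 0.052.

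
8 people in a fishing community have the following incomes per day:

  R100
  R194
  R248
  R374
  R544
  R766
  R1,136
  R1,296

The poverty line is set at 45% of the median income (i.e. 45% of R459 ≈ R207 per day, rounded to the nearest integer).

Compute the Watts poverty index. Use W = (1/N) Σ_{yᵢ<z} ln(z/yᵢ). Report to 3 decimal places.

0.099

Below z: R100, R194 (q = 2 of N = 8).
ln(z/y) terms: ln(207/100) = 0.7275; ln(207/194) = 0.0649.
W = 0.792409 / 8 = 0.099.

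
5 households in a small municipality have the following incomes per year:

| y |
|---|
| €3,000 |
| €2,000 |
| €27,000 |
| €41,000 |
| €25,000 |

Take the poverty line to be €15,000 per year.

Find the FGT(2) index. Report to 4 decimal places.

0.2782

Poor units: €2,000, €3,000 (q = 2 of N = 5).
Shortfall ratios: (15000−2000)/15000 = 0.8667; (15000−3000)/15000 = 0.8000.
Squared: 0.7511; 0.6400.
Sum = 1.391111; P₂ = 1.391111 / 5 = 0.2782.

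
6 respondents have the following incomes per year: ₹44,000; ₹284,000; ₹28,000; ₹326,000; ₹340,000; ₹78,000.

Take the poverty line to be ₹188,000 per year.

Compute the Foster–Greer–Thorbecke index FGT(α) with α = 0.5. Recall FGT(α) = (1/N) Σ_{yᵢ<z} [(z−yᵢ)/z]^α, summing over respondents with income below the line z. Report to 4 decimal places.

0.4271

Below z: ₹28,000, ₹44,000, ₹78,000 (q = 3 of N = 6).
Shortfall ratios: (188000−28000)/188000 = 0.8511; (188000−44000)/188000 = 0.7660; (188000−78000)/188000 = 0.5851.
Raised to α = 0.5: 0.92253; 0.87519; 0.76492.
Sum = 2.562644; FGT(0.5) = 2.562644 / 6 = 0.4271.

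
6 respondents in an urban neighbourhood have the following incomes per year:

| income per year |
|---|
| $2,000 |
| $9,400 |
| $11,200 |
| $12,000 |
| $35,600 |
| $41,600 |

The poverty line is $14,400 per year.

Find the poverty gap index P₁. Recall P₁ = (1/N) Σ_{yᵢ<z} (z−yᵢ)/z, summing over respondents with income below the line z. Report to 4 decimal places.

0.2662

Poor units: $2,000, $9,400, $11,200, $12,000 (q = 4 of N = 6).
Gap ratios (z−y)/z: (14400−2000)/14400 = 0.8611; (14400−9400)/14400 = 0.3472; (14400−11200)/14400 = 0.2222; (14400−12000)/14400 = 0.1667.
Sum of shortfalls = 1.597222; P₁ averages over all N: 1.597222 / 6 = 0.2662.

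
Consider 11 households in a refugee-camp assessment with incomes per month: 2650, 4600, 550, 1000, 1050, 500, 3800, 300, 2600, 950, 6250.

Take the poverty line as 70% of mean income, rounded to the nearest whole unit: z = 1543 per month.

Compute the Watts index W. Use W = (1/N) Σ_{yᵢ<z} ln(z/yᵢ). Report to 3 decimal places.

0.464

Below the line: 300, 500, 550, 950, 1000, 1050 (q = 6 of N = 11).
Log shortfalls: ln(1543/300) = 1.6377; ln(1543/500) = 1.1269; ln(1543/550) = 1.0316; ln(1543/950) = 0.4850; ln(1543/1000) = 0.4337; ln(1543/1050) = 0.3849.
W = 5.099832 / 11 = 0.464.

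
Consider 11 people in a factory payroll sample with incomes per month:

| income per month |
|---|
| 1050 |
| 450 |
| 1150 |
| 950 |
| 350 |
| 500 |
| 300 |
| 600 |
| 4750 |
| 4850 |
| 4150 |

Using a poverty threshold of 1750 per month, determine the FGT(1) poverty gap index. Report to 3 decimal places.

0.449

Below z: 300, 350, 450, 500, 600, 950, 1050, 1150 (q = 8 of N = 11).
Relative gaps: (1750−300)/1750 = 0.8286; (1750−350)/1750 = 0.8000; (1750−450)/1750 = 0.7429; (1750−500)/1750 = 0.7143; (1750−600)/1750 = 0.6571; (1750−950)/1750 = 0.4571; (1750−1050)/1750 = 0.4000; (1750−1150)/1750 = 0.3429.
Σ = 4.942857. Dividing by the full population N = 11 gives P₁ = 0.449.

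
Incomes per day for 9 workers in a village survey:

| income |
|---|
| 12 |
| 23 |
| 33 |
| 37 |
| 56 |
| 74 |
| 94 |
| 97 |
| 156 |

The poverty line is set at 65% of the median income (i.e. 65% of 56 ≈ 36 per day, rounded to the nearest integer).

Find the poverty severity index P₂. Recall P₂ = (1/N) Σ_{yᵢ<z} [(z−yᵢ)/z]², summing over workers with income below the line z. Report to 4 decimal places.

0.0646

Incomes under z: 12, 23, 33 (q = 3 of N = 9).
Relative gaps: (36−12)/36 = 0.6667; (36−23)/36 = 0.3611; (36−33)/36 = 0.0833.
Squared: 0.4444; 0.1304; 0.0069.
Sum = 0.581790; P₂ = 0.581790 / 9 = 0.0646.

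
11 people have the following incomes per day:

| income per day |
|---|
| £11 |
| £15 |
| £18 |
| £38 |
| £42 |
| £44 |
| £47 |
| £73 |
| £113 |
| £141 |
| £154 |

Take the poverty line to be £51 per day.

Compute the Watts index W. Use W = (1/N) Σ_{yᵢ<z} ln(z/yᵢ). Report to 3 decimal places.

0.411

Below z: £11, £15, £18, £38, £42, £44, £47 (q = 7 of N = 11).
Log shortfalls: ln(51/11) = 1.5339; ln(51/15) = 1.2238; ln(51/18) = 1.0415; ln(51/38) = 0.2942; ln(51/42) = 0.1942; ln(51/44) = 0.1476; ln(51/47) = 0.0817.
W = 4.516869 / 11 = 0.411.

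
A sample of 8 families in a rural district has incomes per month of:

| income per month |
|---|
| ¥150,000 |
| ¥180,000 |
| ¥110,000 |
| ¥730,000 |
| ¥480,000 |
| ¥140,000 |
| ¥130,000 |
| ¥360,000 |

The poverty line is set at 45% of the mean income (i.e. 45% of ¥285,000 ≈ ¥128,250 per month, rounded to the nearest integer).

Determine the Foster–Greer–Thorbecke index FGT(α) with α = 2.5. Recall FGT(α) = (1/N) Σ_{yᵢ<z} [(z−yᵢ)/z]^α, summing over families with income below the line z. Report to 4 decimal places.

0.0010

Below the line: ¥110,000 (q = 1 of N = 8).
Normalized shortfalls: (128250−110000)/128250 = 0.1423.
Raised to α = 2.5: 0.00764.
Sum = 0.007639; FGT(2.5) = 0.007639 / 8 = 0.0010.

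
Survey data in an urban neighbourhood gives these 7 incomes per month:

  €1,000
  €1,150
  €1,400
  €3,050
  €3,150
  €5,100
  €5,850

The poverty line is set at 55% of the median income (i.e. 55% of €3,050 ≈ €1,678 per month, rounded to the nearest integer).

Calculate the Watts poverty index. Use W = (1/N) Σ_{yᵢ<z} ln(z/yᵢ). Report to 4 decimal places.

0.1538

Poor units: €1,000, €1,150, €1,400 (q = 3 of N = 7).
Log gaps: ln(1678/1000) = 0.5176; ln(1678/1150) = 0.3778; ln(1678/1400) = 0.1811.
W = 1.076574 / 7 = 0.1538.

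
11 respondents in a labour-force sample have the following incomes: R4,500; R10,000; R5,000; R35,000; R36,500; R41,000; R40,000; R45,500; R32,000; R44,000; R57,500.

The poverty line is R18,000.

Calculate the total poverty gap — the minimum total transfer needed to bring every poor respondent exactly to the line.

R34,500

Poor units: R4,500, R5,000, R10,000 (q = 3 of N = 11).
Individual gaps: 18000−4500 = 13500; 18000−5000 = 13000; 18000−10000 = 8000.
Aggregate gap = R34,500.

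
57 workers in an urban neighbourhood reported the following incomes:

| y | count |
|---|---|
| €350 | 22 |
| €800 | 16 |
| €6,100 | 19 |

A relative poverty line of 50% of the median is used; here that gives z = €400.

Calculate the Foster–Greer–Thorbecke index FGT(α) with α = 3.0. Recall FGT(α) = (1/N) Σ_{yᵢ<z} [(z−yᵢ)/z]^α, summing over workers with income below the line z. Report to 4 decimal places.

Below z: 22×€350 (q = 22 of N = 57).
Normalized shortfalls: (400−350)/400 = 0.1250 (×22).
Raised to α = 3.0: 0.00195 (×22).
Sum = 0.042969; FGT(3.0) = 0.042969 / 57 = 0.0008.

0.0008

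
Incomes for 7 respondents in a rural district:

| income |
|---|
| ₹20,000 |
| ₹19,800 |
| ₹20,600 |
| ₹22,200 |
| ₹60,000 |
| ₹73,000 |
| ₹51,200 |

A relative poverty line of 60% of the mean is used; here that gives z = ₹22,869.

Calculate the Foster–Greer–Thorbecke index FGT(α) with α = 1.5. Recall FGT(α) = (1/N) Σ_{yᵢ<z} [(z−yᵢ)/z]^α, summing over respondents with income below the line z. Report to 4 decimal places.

Below z: ₹19,800, ₹20,000, ₹20,600, ₹22,200 (q = 4 of N = 7).
Normalized shortfalls: (22869−19800)/22869 = 0.1342; (22869−20000)/22869 = 0.1255; (22869−20600)/22869 = 0.0992; (22869−22200)/22869 = 0.0293.
Raised to α = 1.5: 0.04916; 0.04443; 0.03125; 0.00500.
Sum = 0.129852; FGT(1.5) = 0.129852 / 7 = 0.0186.

0.0186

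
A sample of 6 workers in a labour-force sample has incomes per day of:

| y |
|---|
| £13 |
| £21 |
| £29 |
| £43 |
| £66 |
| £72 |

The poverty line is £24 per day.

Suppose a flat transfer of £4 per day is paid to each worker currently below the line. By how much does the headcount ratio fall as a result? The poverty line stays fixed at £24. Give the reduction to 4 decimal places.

Before: below the line — £13, £21; headcount ratio = 0.333333.
After the £4 transfer: below the line — £17; headcount ratio = 0.166667.
Reduction = 0.333333 − 0.166667 = 0.1667.

0.1667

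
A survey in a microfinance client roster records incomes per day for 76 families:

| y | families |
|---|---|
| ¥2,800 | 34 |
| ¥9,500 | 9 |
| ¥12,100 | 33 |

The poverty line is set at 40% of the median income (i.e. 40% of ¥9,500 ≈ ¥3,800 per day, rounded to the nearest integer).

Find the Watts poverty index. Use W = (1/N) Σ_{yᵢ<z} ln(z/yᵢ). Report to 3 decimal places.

0.137

Incomes under z: 34×¥2,800 (q = 34 of N = 76).
ln(z/y) terms: ln(3800/2800) = 0.3054 (×34).
W = 10.382976 / 76 = 0.137.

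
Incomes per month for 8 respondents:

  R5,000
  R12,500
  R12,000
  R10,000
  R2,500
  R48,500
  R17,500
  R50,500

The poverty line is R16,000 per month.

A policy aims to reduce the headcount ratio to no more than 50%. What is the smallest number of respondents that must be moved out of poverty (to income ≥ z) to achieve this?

1

Currently q = 5 of N = 8 are below the line (H = 0.625).
A headcount ratio of at most 50% allows at most ⌊0.50 × 8⌋ = 4 poor respondents.
So at least 5 − 4 = 1 must be lifted.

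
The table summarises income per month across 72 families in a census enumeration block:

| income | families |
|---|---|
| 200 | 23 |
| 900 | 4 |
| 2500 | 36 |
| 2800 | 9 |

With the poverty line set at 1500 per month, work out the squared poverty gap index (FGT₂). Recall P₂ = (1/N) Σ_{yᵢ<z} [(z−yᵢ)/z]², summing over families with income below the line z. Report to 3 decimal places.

Below the line: 23×200, 4×900 (q = 27 of N = 72).
Normalized shortfalls: (1500−200)/1500 = 0.8667 (×23); (1500−900)/1500 = 0.4000 (×4).
Squared: 0.7511 (×23); 0.1600 (×4).
Sum = 17.915556; P₂ = 17.915556 / 72 = 0.249.

0.249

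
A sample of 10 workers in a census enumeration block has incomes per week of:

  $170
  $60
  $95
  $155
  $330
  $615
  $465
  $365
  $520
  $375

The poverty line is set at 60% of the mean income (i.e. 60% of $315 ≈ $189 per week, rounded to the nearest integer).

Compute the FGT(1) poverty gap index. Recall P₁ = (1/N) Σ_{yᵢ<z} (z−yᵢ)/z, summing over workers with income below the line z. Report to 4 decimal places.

Poor units: $60, $95, $155, $170 (q = 4 of N = 10).
Relative gaps: (189−60)/189 = 0.6825; (189−95)/189 = 0.4974; (189−155)/189 = 0.1799; (189−170)/189 = 0.1005.
Sum of shortfalls = 1.460317; P₁ averages over all N: 1.460317 / 10 = 0.1460.

0.1460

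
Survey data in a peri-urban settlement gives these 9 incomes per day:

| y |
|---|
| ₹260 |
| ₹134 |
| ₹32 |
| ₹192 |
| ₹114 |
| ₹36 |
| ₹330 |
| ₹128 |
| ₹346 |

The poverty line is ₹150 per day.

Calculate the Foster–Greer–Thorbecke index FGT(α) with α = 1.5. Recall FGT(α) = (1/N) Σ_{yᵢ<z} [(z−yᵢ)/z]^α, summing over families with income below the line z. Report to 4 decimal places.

0.1743

Incomes under z: ₹32, ₹36, ₹114, ₹128, ₹134 (q = 5 of N = 9).
Gap ratios (z−y)/z: (150−32)/150 = 0.7867; (150−36)/150 = 0.7600; (150−114)/150 = 0.2400; (150−128)/150 = 0.1467; (150−134)/150 = 0.1067.
Raised to α = 1.5: 0.69773; 0.66255; 0.11758; 0.05617; 0.03484.
Sum = 1.568862; FGT(1.5) = 1.568862 / 9 = 0.1743.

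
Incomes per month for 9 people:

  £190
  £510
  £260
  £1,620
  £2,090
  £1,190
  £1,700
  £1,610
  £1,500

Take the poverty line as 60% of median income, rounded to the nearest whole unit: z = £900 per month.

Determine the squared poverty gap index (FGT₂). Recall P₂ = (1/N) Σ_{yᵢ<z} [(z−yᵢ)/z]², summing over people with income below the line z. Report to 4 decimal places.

0.1462

Poor units: £190, £260, £510 (q = 3 of N = 9).
Shortfall ratios: (900−190)/900 = 0.7889; (900−260)/900 = 0.7111; (900−510)/900 = 0.4333.
Squared: 0.6223; 0.5057; 0.1878.
Sum = 1.315802; P₂ = 1.315802 / 9 = 0.1462.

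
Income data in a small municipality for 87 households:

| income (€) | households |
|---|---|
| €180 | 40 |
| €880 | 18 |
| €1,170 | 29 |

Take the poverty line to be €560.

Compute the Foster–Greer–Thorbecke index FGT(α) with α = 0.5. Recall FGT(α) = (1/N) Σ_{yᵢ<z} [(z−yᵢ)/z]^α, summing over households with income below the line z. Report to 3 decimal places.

Below z: 40×€180 (q = 40 of N = 87).
Gap ratios (z−y)/z: (560−180)/560 = 0.6786 (×40).
Raised to α = 0.5: 0.82375 (×40).
Sum = 32.950179; FGT(0.5) = 32.950179 / 87 = 0.379.

0.379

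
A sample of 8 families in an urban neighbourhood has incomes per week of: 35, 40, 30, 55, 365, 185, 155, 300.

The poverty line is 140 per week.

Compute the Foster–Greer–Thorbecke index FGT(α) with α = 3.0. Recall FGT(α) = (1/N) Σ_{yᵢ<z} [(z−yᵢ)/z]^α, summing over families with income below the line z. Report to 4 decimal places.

0.1869

Poor units: 30, 35, 40, 55 (q = 4 of N = 8).
Gap ratios (z−y)/z: (140−30)/140 = 0.7857; (140−35)/140 = 0.7500; (140−40)/140 = 0.7143; (140−55)/140 = 0.6071.
Raised to α = 3.0: 0.48506; 0.42188; 0.36443; 0.22381.
Sum = 1.495171; FGT(3.0) = 1.495171 / 8 = 0.1869.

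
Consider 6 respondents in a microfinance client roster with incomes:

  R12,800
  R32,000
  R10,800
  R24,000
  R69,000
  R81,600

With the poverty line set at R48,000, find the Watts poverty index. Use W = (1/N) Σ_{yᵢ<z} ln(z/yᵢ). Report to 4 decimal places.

Below z: R10,800, R12,800, R24,000, R32,000 (q = 4 of N = 6).
Log gaps: ln(48000/10800) = 1.4917; ln(48000/12800) = 1.3218; ln(48000/24000) = 0.6931; ln(48000/32000) = 0.4055.
W = 3.912023 / 6 = 0.6520.

0.6520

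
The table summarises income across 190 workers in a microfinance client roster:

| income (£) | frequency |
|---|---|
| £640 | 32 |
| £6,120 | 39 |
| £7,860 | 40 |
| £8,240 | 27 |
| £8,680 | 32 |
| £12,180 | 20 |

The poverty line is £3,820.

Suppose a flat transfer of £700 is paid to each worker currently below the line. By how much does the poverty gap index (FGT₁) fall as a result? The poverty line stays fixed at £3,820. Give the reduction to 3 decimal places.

Before: below the line — 32×£640; poverty gap index (FGT₁) = 0.14020.
After the £700 transfer: below the line — 32×£1,340; poverty gap index (FGT₁) = 0.10934.
Reduction = 0.14020 − 0.10934 = 0.031.

0.031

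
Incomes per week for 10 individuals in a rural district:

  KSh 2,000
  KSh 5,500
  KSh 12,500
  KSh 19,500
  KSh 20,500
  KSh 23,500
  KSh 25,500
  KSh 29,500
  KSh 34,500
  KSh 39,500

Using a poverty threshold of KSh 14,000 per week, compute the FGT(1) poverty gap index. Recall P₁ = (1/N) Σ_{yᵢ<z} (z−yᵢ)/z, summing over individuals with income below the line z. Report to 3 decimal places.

0.157

Below the line: KSh 2,000, KSh 5,500, KSh 12,500 (q = 3 of N = 10).
Relative gaps: (14000−2000)/14000 = 0.8571; (14000−5500)/14000 = 0.6071; (14000−12500)/14000 = 0.1071.
Σ = 1.571429. Dividing by the full population N = 10 gives P₁ = 0.157.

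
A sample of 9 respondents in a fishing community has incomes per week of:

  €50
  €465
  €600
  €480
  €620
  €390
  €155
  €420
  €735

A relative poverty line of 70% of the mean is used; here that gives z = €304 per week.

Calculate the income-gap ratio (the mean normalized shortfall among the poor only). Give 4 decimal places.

Below z: €50, €155 (q = 2 of N = 9).
Shortfall ratios (z−y)/z: 0.8355, 0.4901; sum = 1.325658.
The income-gap ratio divides by q (the poor only): 1.325658 / 2 = 0.6628.

0.6628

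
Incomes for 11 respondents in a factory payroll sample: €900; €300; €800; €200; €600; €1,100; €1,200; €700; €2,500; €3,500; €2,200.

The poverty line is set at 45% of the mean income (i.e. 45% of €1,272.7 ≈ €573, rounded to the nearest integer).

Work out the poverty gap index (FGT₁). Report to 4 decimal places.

Incomes under z: €200, €300 (q = 2 of N = 11).
Normalized shortfalls: (573−200)/573 = 0.6510; (573−300)/573 = 0.4764.
Sum of shortfalls = 1.127400; P₁ averages over all N: 1.127400 / 11 = 0.1025.

0.1025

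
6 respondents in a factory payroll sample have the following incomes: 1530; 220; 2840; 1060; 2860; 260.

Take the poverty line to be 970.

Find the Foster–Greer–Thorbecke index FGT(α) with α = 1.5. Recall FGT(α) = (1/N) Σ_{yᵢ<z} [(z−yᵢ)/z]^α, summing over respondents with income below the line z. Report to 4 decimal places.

0.2177

Incomes under z: 220, 260 (q = 2 of N = 6).
Normalized shortfalls: (970−220)/970 = 0.7732; (970−260)/970 = 0.7320.
Raised to α = 1.5: 0.67988; 0.62622.
Sum = 1.306107; FGT(1.5) = 1.306107 / 6 = 0.2177.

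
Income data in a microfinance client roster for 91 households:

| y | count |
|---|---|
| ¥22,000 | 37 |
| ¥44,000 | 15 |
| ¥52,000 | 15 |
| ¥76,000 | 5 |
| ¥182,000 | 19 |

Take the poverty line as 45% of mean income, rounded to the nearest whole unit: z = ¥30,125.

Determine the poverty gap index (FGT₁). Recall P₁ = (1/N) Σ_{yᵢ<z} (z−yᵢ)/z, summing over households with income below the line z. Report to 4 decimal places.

Below the line: 37×¥22,000 (q = 37 of N = 91).
Shortfall ratios: (30125−22000)/30125 = 0.2697 (×37).
Σ = 9.979253. Dividing by the full population N = 91 gives P₁ = 0.1097.

0.1097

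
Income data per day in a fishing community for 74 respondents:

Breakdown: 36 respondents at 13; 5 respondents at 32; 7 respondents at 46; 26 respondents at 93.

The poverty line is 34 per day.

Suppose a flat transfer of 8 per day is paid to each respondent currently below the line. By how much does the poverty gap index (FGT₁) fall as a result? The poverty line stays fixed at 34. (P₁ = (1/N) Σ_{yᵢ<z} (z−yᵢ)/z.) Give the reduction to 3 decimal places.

Before: below the line — 36×13, 5×32; poverty gap index (FGT₁) = 0.30445.
After the 8 transfer: below the line — 36×21; poverty gap index (FGT₁) = 0.18601.
Reduction = 0.30445 − 0.18601 = 0.118.

0.118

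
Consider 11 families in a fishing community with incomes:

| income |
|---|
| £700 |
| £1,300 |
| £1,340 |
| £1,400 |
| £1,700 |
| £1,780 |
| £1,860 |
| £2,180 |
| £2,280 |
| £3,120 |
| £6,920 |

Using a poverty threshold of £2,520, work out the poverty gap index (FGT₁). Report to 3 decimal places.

0.294

Below the line: £700, £1,300, £1,340, £1,400, £1,700, £1,780, £1,860, £2,180, £2,280 (q = 9 of N = 11).
Gap ratios (z−y)/z: (2520−700)/2520 = 0.7222; (2520−1300)/2520 = 0.4841; (2520−1340)/2520 = 0.4683; (2520−1400)/2520 = 0.4444; (2520−1700)/2520 = 0.3254; (2520−1780)/2520 = 0.2937; (2520−1860)/2520 = 0.2619; (2520−2180)/2520 = 0.1349; (2520−2280)/2520 = 0.0952.
Σ = 3.230159. Dividing by the full population N = 11 gives P₁ = 0.294.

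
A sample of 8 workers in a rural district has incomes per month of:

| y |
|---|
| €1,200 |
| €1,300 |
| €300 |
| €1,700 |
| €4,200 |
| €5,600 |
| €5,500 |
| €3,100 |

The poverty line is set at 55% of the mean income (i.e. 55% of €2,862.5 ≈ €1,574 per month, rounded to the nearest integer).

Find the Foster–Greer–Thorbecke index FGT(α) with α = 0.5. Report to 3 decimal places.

0.226

Below z: €300, €1,200, €1,300 (q = 3 of N = 8).
Relative gaps: (1574−300)/1574 = 0.8094; (1574−1200)/1574 = 0.2376; (1574−1300)/1574 = 0.1741.
Raised to α = 0.5: 0.89967; 0.48745; 0.41723.
Sum = 1.804349; FGT(0.5) = 1.804349 / 8 = 0.226.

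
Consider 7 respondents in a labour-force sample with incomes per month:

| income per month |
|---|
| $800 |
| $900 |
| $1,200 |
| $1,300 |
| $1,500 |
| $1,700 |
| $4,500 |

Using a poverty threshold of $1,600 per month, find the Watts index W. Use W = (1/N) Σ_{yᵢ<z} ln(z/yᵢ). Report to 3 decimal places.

0.261

Below the line: $800, $900, $1,200, $1,300, $1,500 (q = 5 of N = 7).
ln(z/y) terms: ln(1600/800) = 0.6931; ln(1600/900) = 0.5754; ln(1600/1200) = 0.2877; ln(1600/1300) = 0.2076; ln(1600/1500) = 0.0645.
W = 1.828371 / 7 = 0.261.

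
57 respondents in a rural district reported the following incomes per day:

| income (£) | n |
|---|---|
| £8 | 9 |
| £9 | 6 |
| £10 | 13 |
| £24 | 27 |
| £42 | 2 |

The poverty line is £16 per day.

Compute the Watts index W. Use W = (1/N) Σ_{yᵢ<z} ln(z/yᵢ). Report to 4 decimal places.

0.2772

Below z: 9×£8, 6×£9, 13×£10 (q = 28 of N = 57).
Log shortfalls: ln(16/8) = 0.6931 (×9); ln(16/9) = 0.5754 (×6); ln(16/10) = 0.4700 (×13).
W = 15.800557 / 57 = 0.2772.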